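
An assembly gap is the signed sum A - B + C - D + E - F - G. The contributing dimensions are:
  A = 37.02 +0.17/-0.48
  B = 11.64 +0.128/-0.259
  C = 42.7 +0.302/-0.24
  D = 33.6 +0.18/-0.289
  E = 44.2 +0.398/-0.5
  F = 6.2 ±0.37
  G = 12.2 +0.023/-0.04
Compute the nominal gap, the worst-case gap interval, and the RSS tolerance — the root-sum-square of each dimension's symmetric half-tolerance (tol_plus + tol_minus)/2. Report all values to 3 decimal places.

Stack each dimension's contribution:
  +A: nom +37.020 → Σnom=37.020; wc +0.170/-0.480 → slack +0.170/-0.480; half-tol=0.325, Σhalf²=0.105625
  -B: nom -11.640 → Σnom=25.380; wc +0.259/-0.128 → slack +0.429/-0.608; half-tol=0.194, Σhalf²=0.143067
  +C: nom +42.700 → Σnom=68.080; wc +0.302/-0.240 → slack +0.731/-0.848; half-tol=0.271, Σhalf²=0.216508
  -D: nom -33.600 → Σnom=34.480; wc +0.289/-0.180 → slack +1.020/-1.028; half-tol=0.234, Σhalf²=0.271498
  +E: nom +44.200 → Σnom=78.680; wc +0.398/-0.500 → slack +1.418/-1.528; half-tol=0.449, Σhalf²=0.473100
  -F: nom -6.200 → Σnom=72.480; wc +0.370/-0.370 → slack +1.788/-1.898; half-tol=0.370, Σhalf²=0.610000
  -G: nom -12.200 → Σnom=60.280; wc +0.040/-0.023 → slack +1.828/-1.921; half-tol=0.032, Σhalf²=0.610992
Nominal = 60.280. Worst-case = [60.280 - 1.921, 60.280 + 1.828] = [58.359, 62.108]. RSS = √0.610992 = 0.782.

nominal=60.280 wc=[58.359,62.108] rss=0.782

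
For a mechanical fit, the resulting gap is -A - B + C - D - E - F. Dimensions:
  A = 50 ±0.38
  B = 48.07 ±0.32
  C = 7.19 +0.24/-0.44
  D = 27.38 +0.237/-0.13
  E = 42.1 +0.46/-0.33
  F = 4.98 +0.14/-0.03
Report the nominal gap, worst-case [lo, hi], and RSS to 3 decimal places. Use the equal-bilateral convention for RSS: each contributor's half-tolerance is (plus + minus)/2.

Stack each dimension's contribution:
  -A: nom -50.000 → Σnom=-50.000; wc +0.380/-0.380 → slack +0.380/-0.380; half-tol=0.380, Σhalf²=0.144400
  -B: nom -48.070 → Σnom=-98.070; wc +0.320/-0.320 → slack +0.700/-0.700; half-tol=0.320, Σhalf²=0.246800
  +C: nom +7.190 → Σnom=-90.880; wc +0.240/-0.440 → slack +0.940/-1.140; half-tol=0.340, Σhalf²=0.362400
  -D: nom -27.380 → Σnom=-118.260; wc +0.130/-0.237 → slack +1.070/-1.377; half-tol=0.183, Σhalf²=0.396072
  -E: nom -42.100 → Σnom=-160.360; wc +0.330/-0.460 → slack +1.400/-1.837; half-tol=0.395, Σhalf²=0.552097
  -F: nom -4.980 → Σnom=-165.340; wc +0.030/-0.140 → slack +1.430/-1.977; half-tol=0.085, Σhalf²=0.559322
Nominal = -165.340. Worst-case = [-165.340 - 1.977, -165.340 + 1.430] = [-167.317, -163.910]. RSS = √0.559322 = 0.748.

nominal=-165.340 wc=[-167.317,-163.910] rss=0.748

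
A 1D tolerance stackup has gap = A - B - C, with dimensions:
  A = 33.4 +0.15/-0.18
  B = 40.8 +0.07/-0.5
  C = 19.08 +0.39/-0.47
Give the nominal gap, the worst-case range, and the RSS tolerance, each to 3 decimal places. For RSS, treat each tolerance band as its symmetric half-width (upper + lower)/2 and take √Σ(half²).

Stack each dimension's contribution:
  +A: nom +33.400 → Σnom=33.400; wc +0.150/-0.180 → slack +0.150/-0.180; half-tol=0.165, Σhalf²=0.027225
  -B: nom -40.800 → Σnom=-7.400; wc +0.500/-0.070 → slack +0.650/-0.250; half-tol=0.285, Σhalf²=0.108450
  -C: nom -19.080 → Σnom=-26.480; wc +0.470/-0.390 → slack +1.120/-0.640; half-tol=0.430, Σhalf²=0.293350
Nominal = -26.480. Worst-case = [-26.480 - 0.640, -26.480 + 1.120] = [-27.120, -25.360]. RSS = √0.293350 = 0.542.

nominal=-26.480 wc=[-27.120,-25.360] rss=0.542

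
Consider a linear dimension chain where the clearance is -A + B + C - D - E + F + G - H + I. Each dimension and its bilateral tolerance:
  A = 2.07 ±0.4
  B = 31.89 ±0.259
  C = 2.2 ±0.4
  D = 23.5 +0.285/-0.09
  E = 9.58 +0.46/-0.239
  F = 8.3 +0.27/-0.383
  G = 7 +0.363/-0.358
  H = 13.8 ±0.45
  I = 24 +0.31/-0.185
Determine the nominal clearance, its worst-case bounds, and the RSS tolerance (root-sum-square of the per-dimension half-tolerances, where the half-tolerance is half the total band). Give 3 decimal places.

Stack each dimension's contribution:
  -A: nom -2.070 → Σnom=-2.070; wc +0.400/-0.400 → slack +0.400/-0.400; half-tol=0.400, Σhalf²=0.160000
  +B: nom +31.890 → Σnom=29.820; wc +0.259/-0.259 → slack +0.659/-0.659; half-tol=0.259, Σhalf²=0.227081
  +C: nom +2.200 → Σnom=32.020; wc +0.400/-0.400 → slack +1.059/-1.059; half-tol=0.400, Σhalf²=0.387081
  -D: nom -23.500 → Σnom=8.520; wc +0.090/-0.285 → slack +1.149/-1.344; half-tol=0.188, Σhalf²=0.422237
  -E: nom -9.580 → Σnom=-1.060; wc +0.239/-0.460 → slack +1.388/-1.804; half-tol=0.350, Σhalf²=0.544388
  +F: nom +8.300 → Σnom=7.240; wc +0.270/-0.383 → slack +1.658/-2.187; half-tol=0.327, Σhalf²=0.650990
  +G: nom +7.000 → Σnom=14.240; wc +0.363/-0.358 → slack +2.021/-2.545; half-tol=0.360, Σhalf²=0.780950
  -H: nom -13.800 → Σnom=0.440; wc +0.450/-0.450 → slack +2.471/-2.995; half-tol=0.450, Σhalf²=0.983450
  +I: nom +24.000 → Σnom=24.440; wc +0.310/-0.185 → slack +2.781/-3.180; half-tol=0.247, Σhalf²=1.044706
Nominal = 24.440. Worst-case = [24.440 - 3.180, 24.440 + 2.781] = [21.260, 27.221]. RSS = √1.044706 = 1.022.

nominal=24.440 wc=[21.260,27.221] rss=1.022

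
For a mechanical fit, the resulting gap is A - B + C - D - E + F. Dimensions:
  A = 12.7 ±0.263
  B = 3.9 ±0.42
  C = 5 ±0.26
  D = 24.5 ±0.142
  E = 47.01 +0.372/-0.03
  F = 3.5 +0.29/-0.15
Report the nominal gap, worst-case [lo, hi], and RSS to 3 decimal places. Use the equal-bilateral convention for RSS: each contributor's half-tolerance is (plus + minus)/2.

nominal=-54.210 wc=[-55.817,-52.805] rss=0.650

Stack each dimension's contribution:
  +A: nom +12.700 → Σnom=12.700; wc +0.263/-0.263 → slack +0.263/-0.263; half-tol=0.263, Σhalf²=0.069169
  -B: nom -3.900 → Σnom=8.800; wc +0.420/-0.420 → slack +0.683/-0.683; half-tol=0.420, Σhalf²=0.245569
  +C: nom +5.000 → Σnom=13.800; wc +0.260/-0.260 → slack +0.943/-0.943; half-tol=0.260, Σhalf²=0.313169
  -D: nom -24.500 → Σnom=-10.700; wc +0.142/-0.142 → slack +1.085/-1.085; half-tol=0.142, Σhalf²=0.333333
  -E: nom -47.010 → Σnom=-57.710; wc +0.030/-0.372 → slack +1.115/-1.457; half-tol=0.201, Σhalf²=0.373734
  +F: nom +3.500 → Σnom=-54.210; wc +0.290/-0.150 → slack +1.405/-1.607; half-tol=0.220, Σhalf²=0.422134
Nominal = -54.210. Worst-case = [-54.210 - 1.607, -54.210 + 1.405] = [-55.817, -52.805]. RSS = √0.422134 = 0.650.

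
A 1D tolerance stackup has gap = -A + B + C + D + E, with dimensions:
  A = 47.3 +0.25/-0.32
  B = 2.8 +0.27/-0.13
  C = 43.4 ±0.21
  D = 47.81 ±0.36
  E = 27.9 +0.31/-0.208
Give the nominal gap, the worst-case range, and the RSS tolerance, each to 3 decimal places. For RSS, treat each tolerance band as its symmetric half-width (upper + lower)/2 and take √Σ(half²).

nominal=74.610 wc=[73.452,76.080] rss=0.602

Stack each dimension's contribution:
  -A: nom -47.300 → Σnom=-47.300; wc +0.320/-0.250 → slack +0.320/-0.250; half-tol=0.285, Σhalf²=0.081225
  +B: nom +2.800 → Σnom=-44.500; wc +0.270/-0.130 → slack +0.590/-0.380; half-tol=0.200, Σhalf²=0.121225
  +C: nom +43.400 → Σnom=-1.100; wc +0.210/-0.210 → slack +0.800/-0.590; half-tol=0.210, Σhalf²=0.165325
  +D: nom +47.810 → Σnom=46.710; wc +0.360/-0.360 → slack +1.160/-0.950; half-tol=0.360, Σhalf²=0.294925
  +E: nom +27.900 → Σnom=74.610; wc +0.310/-0.208 → slack +1.470/-1.158; half-tol=0.259, Σhalf²=0.362006
Nominal = 74.610. Worst-case = [74.610 - 1.158, 74.610 + 1.470] = [73.452, 76.080]. RSS = √0.362006 = 0.602.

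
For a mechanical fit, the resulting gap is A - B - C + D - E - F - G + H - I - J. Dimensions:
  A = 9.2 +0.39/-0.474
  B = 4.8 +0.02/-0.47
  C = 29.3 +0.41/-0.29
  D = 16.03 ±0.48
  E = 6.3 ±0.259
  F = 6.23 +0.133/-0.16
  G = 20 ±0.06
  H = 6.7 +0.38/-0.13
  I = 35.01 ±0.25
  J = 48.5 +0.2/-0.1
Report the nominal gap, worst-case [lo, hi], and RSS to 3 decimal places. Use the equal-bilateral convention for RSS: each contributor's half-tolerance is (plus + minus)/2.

nominal=-118.210 wc=[-120.626,-115.371] rss=0.917

Stack each dimension's contribution:
  +A: nom +9.200 → Σnom=9.200; wc +0.390/-0.474 → slack +0.390/-0.474; half-tol=0.432, Σhalf²=0.186624
  -B: nom -4.800 → Σnom=4.400; wc +0.470/-0.020 → slack +0.860/-0.494; half-tol=0.245, Σhalf²=0.246649
  -C: nom -29.300 → Σnom=-24.900; wc +0.290/-0.410 → slack +1.150/-0.904; half-tol=0.350, Σhalf²=0.369149
  +D: nom +16.030 → Σnom=-8.870; wc +0.480/-0.480 → slack +1.630/-1.384; half-tol=0.480, Σhalf²=0.599549
  -E: nom -6.300 → Σnom=-15.170; wc +0.259/-0.259 → slack +1.889/-1.643; half-tol=0.259, Σhalf²=0.666630
  -F: nom -6.230 → Σnom=-21.400; wc +0.160/-0.133 → slack +2.049/-1.776; half-tol=0.147, Σhalf²=0.688092
  -G: nom -20.000 → Σnom=-41.400; wc +0.060/-0.060 → slack +2.109/-1.836; half-tol=0.060, Σhalf²=0.691692
  +H: nom +6.700 → Σnom=-34.700; wc +0.380/-0.130 → slack +2.489/-1.966; half-tol=0.255, Σhalf²=0.756717
  -I: nom -35.010 → Σnom=-69.710; wc +0.250/-0.250 → slack +2.739/-2.216; half-tol=0.250, Σhalf²=0.819217
  -J: nom -48.500 → Σnom=-118.210; wc +0.100/-0.200 → slack +2.839/-2.416; half-tol=0.150, Σhalf²=0.841717
Nominal = -118.210. Worst-case = [-118.210 - 2.416, -118.210 + 2.839] = [-120.626, -115.371]. RSS = √0.841717 = 0.917.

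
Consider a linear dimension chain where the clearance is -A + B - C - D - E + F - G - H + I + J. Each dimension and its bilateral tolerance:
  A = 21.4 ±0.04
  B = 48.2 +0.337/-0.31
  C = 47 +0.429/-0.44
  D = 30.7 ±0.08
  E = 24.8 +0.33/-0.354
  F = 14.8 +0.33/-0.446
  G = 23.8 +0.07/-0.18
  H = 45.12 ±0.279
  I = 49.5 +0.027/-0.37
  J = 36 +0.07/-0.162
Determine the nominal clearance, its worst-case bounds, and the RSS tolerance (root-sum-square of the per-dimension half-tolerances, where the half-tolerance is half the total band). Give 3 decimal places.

Stack each dimension's contribution:
  -A: nom -21.400 → Σnom=-21.400; wc +0.040/-0.040 → slack +0.040/-0.040; half-tol=0.040, Σhalf²=0.001600
  +B: nom +48.200 → Σnom=26.800; wc +0.337/-0.310 → slack +0.377/-0.350; half-tol=0.324, Σhalf²=0.106252
  -C: nom -47.000 → Σnom=-20.200; wc +0.440/-0.429 → slack +0.817/-0.779; half-tol=0.434, Σhalf²=0.295042
  -D: nom -30.700 → Σnom=-50.900; wc +0.080/-0.080 → slack +0.897/-0.859; half-tol=0.080, Σhalf²=0.301443
  -E: nom -24.800 → Σnom=-75.700; wc +0.354/-0.330 → slack +1.251/-1.189; half-tol=0.342, Σhalf²=0.418407
  +F: nom +14.800 → Σnom=-60.900; wc +0.330/-0.446 → slack +1.581/-1.635; half-tol=0.388, Σhalf²=0.568951
  -G: nom -23.800 → Σnom=-84.700; wc +0.180/-0.070 → slack +1.761/-1.705; half-tol=0.125, Σhalf²=0.584576
  -H: nom -45.120 → Σnom=-129.820; wc +0.279/-0.279 → slack +2.040/-1.984; half-tol=0.279, Σhalf²=0.662417
  +I: nom +49.500 → Σnom=-80.320; wc +0.027/-0.370 → slack +2.067/-2.354; half-tol=0.199, Σhalf²=0.701819
  +J: nom +36.000 → Σnom=-44.320; wc +0.070/-0.162 → slack +2.137/-2.516; half-tol=0.116, Σhalf²=0.715275
Nominal = -44.320. Worst-case = [-44.320 - 2.516, -44.320 + 2.137] = [-46.836, -42.183]. RSS = √0.715275 = 0.846.

nominal=-44.320 wc=[-46.836,-42.183] rss=0.846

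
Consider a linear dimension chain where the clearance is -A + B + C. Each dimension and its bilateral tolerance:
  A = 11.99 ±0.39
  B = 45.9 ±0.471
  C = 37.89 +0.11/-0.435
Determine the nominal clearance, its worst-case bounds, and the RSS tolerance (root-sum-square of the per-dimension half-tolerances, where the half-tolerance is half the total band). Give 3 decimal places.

Stack each dimension's contribution:
  -A: nom -11.990 → Σnom=-11.990; wc +0.390/-0.390 → slack +0.390/-0.390; half-tol=0.390, Σhalf²=0.152100
  +B: nom +45.900 → Σnom=33.910; wc +0.471/-0.471 → slack +0.861/-0.861; half-tol=0.471, Σhalf²=0.373941
  +C: nom +37.890 → Σnom=71.800; wc +0.110/-0.435 → slack +0.971/-1.296; half-tol=0.273, Σhalf²=0.448197
Nominal = 71.800. Worst-case = [71.800 - 1.296, 71.800 + 0.971] = [70.504, 72.771]. RSS = √0.448197 = 0.669.

nominal=71.800 wc=[70.504,72.771] rss=0.669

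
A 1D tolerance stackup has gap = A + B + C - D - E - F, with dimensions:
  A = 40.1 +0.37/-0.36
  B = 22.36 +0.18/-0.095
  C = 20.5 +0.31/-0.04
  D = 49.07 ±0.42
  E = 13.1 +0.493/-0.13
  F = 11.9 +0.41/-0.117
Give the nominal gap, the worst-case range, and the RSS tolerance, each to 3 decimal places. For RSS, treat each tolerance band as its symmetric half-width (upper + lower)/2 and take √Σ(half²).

nominal=8.890 wc=[7.072,10.417] rss=0.725

Stack each dimension's contribution:
  +A: nom +40.100 → Σnom=40.100; wc +0.370/-0.360 → slack +0.370/-0.360; half-tol=0.365, Σhalf²=0.133225
  +B: nom +22.360 → Σnom=62.460; wc +0.180/-0.095 → slack +0.550/-0.455; half-tol=0.138, Σhalf²=0.152131
  +C: nom +20.500 → Σnom=82.960; wc +0.310/-0.040 → slack +0.860/-0.495; half-tol=0.175, Σhalf²=0.182756
  -D: nom -49.070 → Σnom=33.890; wc +0.420/-0.420 → slack +1.280/-0.915; half-tol=0.420, Σhalf²=0.359156
  -E: nom -13.100 → Σnom=20.790; wc +0.130/-0.493 → slack +1.410/-1.408; half-tol=0.311, Σhalf²=0.456188
  -F: nom -11.900 → Σnom=8.890; wc +0.117/-0.410 → slack +1.527/-1.818; half-tol=0.264, Σhalf²=0.525621
Nominal = 8.890. Worst-case = [8.890 - 1.818, 8.890 + 1.527] = [7.072, 10.417]. RSS = √0.525621 = 0.725.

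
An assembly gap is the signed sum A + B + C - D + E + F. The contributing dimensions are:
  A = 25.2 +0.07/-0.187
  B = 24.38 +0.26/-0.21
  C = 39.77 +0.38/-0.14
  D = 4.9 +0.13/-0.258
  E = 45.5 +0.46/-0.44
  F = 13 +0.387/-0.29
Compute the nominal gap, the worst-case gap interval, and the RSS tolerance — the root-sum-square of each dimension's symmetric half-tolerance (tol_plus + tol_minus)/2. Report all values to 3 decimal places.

Stack each dimension's contribution:
  +A: nom +25.200 → Σnom=25.200; wc +0.070/-0.187 → slack +0.070/-0.187; half-tol=0.129, Σhalf²=0.016512
  +B: nom +24.380 → Σnom=49.580; wc +0.260/-0.210 → slack +0.330/-0.397; half-tol=0.235, Σhalf²=0.071737
  +C: nom +39.770 → Σnom=89.350; wc +0.380/-0.140 → slack +0.710/-0.537; half-tol=0.260, Σhalf²=0.139337
  -D: nom -4.900 → Σnom=84.450; wc +0.258/-0.130 → slack +0.968/-0.667; half-tol=0.194, Σhalf²=0.176973
  +E: nom +45.500 → Σnom=129.950; wc +0.460/-0.440 → slack +1.428/-1.107; half-tol=0.450, Σhalf²=0.379473
  +F: nom +13.000 → Σnom=142.950; wc +0.387/-0.290 → slack +1.815/-1.397; half-tol=0.339, Σhalf²=0.494056
Nominal = 142.950. Worst-case = [142.950 - 1.397, 142.950 + 1.815] = [141.553, 144.765]. RSS = √0.494056 = 0.703.

nominal=142.950 wc=[141.553,144.765] rss=0.703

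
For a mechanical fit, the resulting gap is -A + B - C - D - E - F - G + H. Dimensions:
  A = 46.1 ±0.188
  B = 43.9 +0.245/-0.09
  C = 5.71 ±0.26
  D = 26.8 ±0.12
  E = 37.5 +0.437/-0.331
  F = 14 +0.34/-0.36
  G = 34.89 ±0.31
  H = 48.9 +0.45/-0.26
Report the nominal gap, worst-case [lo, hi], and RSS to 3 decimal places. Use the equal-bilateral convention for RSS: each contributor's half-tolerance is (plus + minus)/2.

Stack each dimension's contribution:
  -A: nom -46.100 → Σnom=-46.100; wc +0.188/-0.188 → slack +0.188/-0.188; half-tol=0.188, Σhalf²=0.035344
  +B: nom +43.900 → Σnom=-2.200; wc +0.245/-0.090 → slack +0.433/-0.278; half-tol=0.167, Σhalf²=0.063400
  -C: nom -5.710 → Σnom=-7.910; wc +0.260/-0.260 → slack +0.693/-0.538; half-tol=0.260, Σhalf²=0.131000
  -D: nom -26.800 → Σnom=-34.710; wc +0.120/-0.120 → slack +0.813/-0.658; half-tol=0.120, Σhalf²=0.145400
  -E: nom -37.500 → Σnom=-72.210; wc +0.331/-0.437 → slack +1.144/-1.095; half-tol=0.384, Σhalf²=0.292856
  -F: nom -14.000 → Σnom=-86.210; wc +0.360/-0.340 → slack +1.504/-1.435; half-tol=0.350, Σhalf²=0.415356
  -G: nom -34.890 → Σnom=-121.100; wc +0.310/-0.310 → slack +1.814/-1.745; half-tol=0.310, Σhalf²=0.511456
  +H: nom +48.900 → Σnom=-72.200; wc +0.450/-0.260 → slack +2.264/-2.005; half-tol=0.355, Σhalf²=0.637481
Nominal = -72.200. Worst-case = [-72.200 - 2.005, -72.200 + 2.264] = [-74.205, -69.936]. RSS = √0.637481 = 0.798.

nominal=-72.200 wc=[-74.205,-69.936] rss=0.798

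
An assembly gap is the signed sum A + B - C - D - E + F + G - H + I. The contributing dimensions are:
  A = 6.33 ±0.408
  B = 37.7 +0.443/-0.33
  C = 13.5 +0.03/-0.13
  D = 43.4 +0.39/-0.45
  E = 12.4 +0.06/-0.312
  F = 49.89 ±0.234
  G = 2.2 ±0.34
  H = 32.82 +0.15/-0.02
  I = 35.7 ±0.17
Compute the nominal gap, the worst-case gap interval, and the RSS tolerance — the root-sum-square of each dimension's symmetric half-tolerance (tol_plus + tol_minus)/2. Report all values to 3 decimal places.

nominal=29.700 wc=[27.588,32.207] rss=0.860

Stack each dimension's contribution:
  +A: nom +6.330 → Σnom=6.330; wc +0.408/-0.408 → slack +0.408/-0.408; half-tol=0.408, Σhalf²=0.166464
  +B: nom +37.700 → Σnom=44.030; wc +0.443/-0.330 → slack +0.851/-0.738; half-tol=0.387, Σhalf²=0.315846
  -C: nom -13.500 → Σnom=30.530; wc +0.130/-0.030 → slack +0.981/-0.768; half-tol=0.080, Σhalf²=0.322246
  -D: nom -43.400 → Σnom=-12.870; wc +0.450/-0.390 → slack +1.431/-1.158; half-tol=0.420, Σhalf²=0.498646
  -E: nom -12.400 → Σnom=-25.270; wc +0.312/-0.060 → slack +1.743/-1.218; half-tol=0.186, Σhalf²=0.533242
  +F: nom +49.890 → Σnom=24.620; wc +0.234/-0.234 → slack +1.977/-1.452; half-tol=0.234, Σhalf²=0.587998
  +G: nom +2.200 → Σnom=26.820; wc +0.340/-0.340 → slack +2.317/-1.792; half-tol=0.340, Σhalf²=0.703598
  -H: nom -32.820 → Σnom=-6.000; wc +0.020/-0.150 → slack +2.337/-1.942; half-tol=0.085, Σhalf²=0.710823
  +I: nom +35.700 → Σnom=29.700; wc +0.170/-0.170 → slack +2.507/-2.112; half-tol=0.170, Σhalf²=0.739723
Nominal = 29.700. Worst-case = [29.700 - 2.112, 29.700 + 2.507] = [27.588, 32.207]. RSS = √0.739723 = 0.860.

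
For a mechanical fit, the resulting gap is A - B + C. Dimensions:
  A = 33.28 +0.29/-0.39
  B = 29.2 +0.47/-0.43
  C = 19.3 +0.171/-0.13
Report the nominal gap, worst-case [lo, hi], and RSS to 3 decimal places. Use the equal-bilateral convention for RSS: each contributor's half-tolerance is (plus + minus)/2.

Stack each dimension's contribution:
  +A: nom +33.280 → Σnom=33.280; wc +0.290/-0.390 → slack +0.290/-0.390; half-tol=0.340, Σhalf²=0.115600
  -B: nom -29.200 → Σnom=4.080; wc +0.430/-0.470 → slack +0.720/-0.860; half-tol=0.450, Σhalf²=0.318100
  +C: nom +19.300 → Σnom=23.380; wc +0.171/-0.130 → slack +0.891/-0.990; half-tol=0.151, Σhalf²=0.340750
Nominal = 23.380. Worst-case = [23.380 - 0.990, 23.380 + 0.891] = [22.390, 24.271]. RSS = √0.340750 = 0.584.

nominal=23.380 wc=[22.390,24.271] rss=0.584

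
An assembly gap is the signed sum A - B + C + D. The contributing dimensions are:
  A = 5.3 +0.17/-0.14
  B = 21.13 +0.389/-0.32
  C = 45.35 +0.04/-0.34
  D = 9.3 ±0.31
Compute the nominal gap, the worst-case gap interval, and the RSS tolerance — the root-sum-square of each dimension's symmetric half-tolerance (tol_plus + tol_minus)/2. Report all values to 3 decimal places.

nominal=38.820 wc=[37.641,39.660] rss=0.531

Stack each dimension's contribution:
  +A: nom +5.300 → Σnom=5.300; wc +0.170/-0.140 → slack +0.170/-0.140; half-tol=0.155, Σhalf²=0.024025
  -B: nom -21.130 → Σnom=-15.830; wc +0.320/-0.389 → slack +0.490/-0.529; half-tol=0.355, Σhalf²=0.149695
  +C: nom +45.350 → Σnom=29.520; wc +0.040/-0.340 → slack +0.530/-0.869; half-tol=0.190, Σhalf²=0.185795
  +D: nom +9.300 → Σnom=38.820; wc +0.310/-0.310 → slack +0.840/-1.179; half-tol=0.310, Σhalf²=0.281895
Nominal = 38.820. Worst-case = [38.820 - 1.179, 38.820 + 0.840] = [37.641, 39.660]. RSS = √0.281895 = 0.531.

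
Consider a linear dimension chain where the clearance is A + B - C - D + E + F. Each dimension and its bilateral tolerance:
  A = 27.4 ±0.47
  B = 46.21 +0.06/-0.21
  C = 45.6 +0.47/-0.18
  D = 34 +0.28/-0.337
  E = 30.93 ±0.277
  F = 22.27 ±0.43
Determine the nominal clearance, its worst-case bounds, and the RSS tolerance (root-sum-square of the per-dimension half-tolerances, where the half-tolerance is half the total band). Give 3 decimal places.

nominal=47.210 wc=[45.073,48.964] rss=0.838

Stack each dimension's contribution:
  +A: nom +27.400 → Σnom=27.400; wc +0.470/-0.470 → slack +0.470/-0.470; half-tol=0.470, Σhalf²=0.220900
  +B: nom +46.210 → Σnom=73.610; wc +0.060/-0.210 → slack +0.530/-0.680; half-tol=0.135, Σhalf²=0.239125
  -C: nom -45.600 → Σnom=28.010; wc +0.180/-0.470 → slack +0.710/-1.150; half-tol=0.325, Σhalf²=0.344750
  -D: nom -34.000 → Σnom=-5.990; wc +0.337/-0.280 → slack +1.047/-1.430; half-tol=0.308, Σhalf²=0.439922
  +E: nom +30.930 → Σnom=24.940; wc +0.277/-0.277 → slack +1.324/-1.707; half-tol=0.277, Σhalf²=0.516651
  +F: nom +22.270 → Σnom=47.210; wc +0.430/-0.430 → slack +1.754/-2.137; half-tol=0.430, Σhalf²=0.701551
Nominal = 47.210. Worst-case = [47.210 - 2.137, 47.210 + 1.754] = [45.073, 48.964]. RSS = √0.701551 = 0.838.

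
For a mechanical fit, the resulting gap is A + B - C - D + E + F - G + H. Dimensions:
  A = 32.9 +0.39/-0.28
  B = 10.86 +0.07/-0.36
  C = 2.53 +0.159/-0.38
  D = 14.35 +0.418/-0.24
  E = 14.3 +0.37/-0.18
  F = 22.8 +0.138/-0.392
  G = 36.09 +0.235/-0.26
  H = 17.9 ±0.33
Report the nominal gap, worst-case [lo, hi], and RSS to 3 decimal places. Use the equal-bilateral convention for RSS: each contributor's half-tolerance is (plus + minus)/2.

Stack each dimension's contribution:
  +A: nom +32.900 → Σnom=32.900; wc +0.390/-0.280 → slack +0.390/-0.280; half-tol=0.335, Σhalf²=0.112225
  +B: nom +10.860 → Σnom=43.760; wc +0.070/-0.360 → slack +0.460/-0.640; half-tol=0.215, Σhalf²=0.158450
  -C: nom -2.530 → Σnom=41.230; wc +0.380/-0.159 → slack +0.840/-0.799; half-tol=0.270, Σhalf²=0.231080
  -D: nom -14.350 → Σnom=26.880; wc +0.240/-0.418 → slack +1.080/-1.217; half-tol=0.329, Σhalf²=0.339321
  +E: nom +14.300 → Σnom=41.180; wc +0.370/-0.180 → slack +1.450/-1.397; half-tol=0.275, Σhalf²=0.414946
  +F: nom +22.800 → Σnom=63.980; wc +0.138/-0.392 → slack +1.588/-1.789; half-tol=0.265, Σhalf²=0.485171
  -G: nom -36.090 → Σnom=27.890; wc +0.260/-0.235 → slack +1.848/-2.024; half-tol=0.247, Σhalf²=0.546428
  +H: nom +17.900 → Σnom=45.790; wc +0.330/-0.330 → slack +2.178/-2.354; half-tol=0.330, Σhalf²=0.655328
Nominal = 45.790. Worst-case = [45.790 - 2.354, 45.790 + 2.178] = [43.436, 47.968]. RSS = √0.655328 = 0.810.

nominal=45.790 wc=[43.436,47.968] rss=0.810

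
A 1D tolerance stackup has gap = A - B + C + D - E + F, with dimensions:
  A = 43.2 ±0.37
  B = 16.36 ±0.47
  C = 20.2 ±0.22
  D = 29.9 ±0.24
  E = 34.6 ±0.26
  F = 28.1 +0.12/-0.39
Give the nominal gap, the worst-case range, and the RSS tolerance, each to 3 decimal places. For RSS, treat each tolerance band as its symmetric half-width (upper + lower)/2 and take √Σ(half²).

Stack each dimension's contribution:
  +A: nom +43.200 → Σnom=43.200; wc +0.370/-0.370 → slack +0.370/-0.370; half-tol=0.370, Σhalf²=0.136900
  -B: nom -16.360 → Σnom=26.840; wc +0.470/-0.470 → slack +0.840/-0.840; half-tol=0.470, Σhalf²=0.357800
  +C: nom +20.200 → Σnom=47.040; wc +0.220/-0.220 → slack +1.060/-1.060; half-tol=0.220, Σhalf²=0.406200
  +D: nom +29.900 → Σnom=76.940; wc +0.240/-0.240 → slack +1.300/-1.300; half-tol=0.240, Σhalf²=0.463800
  -E: nom -34.600 → Σnom=42.340; wc +0.260/-0.260 → slack +1.560/-1.560; half-tol=0.260, Σhalf²=0.531400
  +F: nom +28.100 → Σnom=70.440; wc +0.120/-0.390 → slack +1.680/-1.950; half-tol=0.255, Σhalf²=0.596425
Nominal = 70.440. Worst-case = [70.440 - 1.950, 70.440 + 1.680] = [68.490, 72.120]. RSS = √0.596425 = 0.772.

nominal=70.440 wc=[68.490,72.120] rss=0.772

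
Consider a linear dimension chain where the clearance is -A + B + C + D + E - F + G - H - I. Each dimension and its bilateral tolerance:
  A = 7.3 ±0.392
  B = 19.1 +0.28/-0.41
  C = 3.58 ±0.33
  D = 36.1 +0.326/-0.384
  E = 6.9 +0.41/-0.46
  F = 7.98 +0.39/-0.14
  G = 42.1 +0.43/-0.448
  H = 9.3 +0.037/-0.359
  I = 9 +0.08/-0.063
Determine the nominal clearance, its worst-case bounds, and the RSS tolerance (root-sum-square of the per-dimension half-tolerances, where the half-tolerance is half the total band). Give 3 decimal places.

Stack each dimension's contribution:
  -A: nom -7.300 → Σnom=-7.300; wc +0.392/-0.392 → slack +0.392/-0.392; half-tol=0.392, Σhalf²=0.153664
  +B: nom +19.100 → Σnom=11.800; wc +0.280/-0.410 → slack +0.672/-0.802; half-tol=0.345, Σhalf²=0.272689
  +C: nom +3.580 → Σnom=15.380; wc +0.330/-0.330 → slack +1.002/-1.132; half-tol=0.330, Σhalf²=0.381589
  +D: nom +36.100 → Σnom=51.480; wc +0.326/-0.384 → slack +1.328/-1.516; half-tol=0.355, Σhalf²=0.507614
  +E: nom +6.900 → Σnom=58.380; wc +0.410/-0.460 → slack +1.738/-1.976; half-tol=0.435, Σhalf²=0.696839
  -F: nom -7.980 → Σnom=50.400; wc +0.140/-0.390 → slack +1.878/-2.366; half-tol=0.265, Σhalf²=0.767064
  +G: nom +42.100 → Σnom=92.500; wc +0.430/-0.448 → slack +2.308/-2.814; half-tol=0.439, Σhalf²=0.959785
  -H: nom -9.300 → Σnom=83.200; wc +0.359/-0.037 → slack +2.667/-2.851; half-tol=0.198, Σhalf²=0.998989
  -I: nom -9.000 → Σnom=74.200; wc +0.063/-0.080 → slack +2.730/-2.931; half-tol=0.072, Σhalf²=1.004101
Nominal = 74.200. Worst-case = [74.200 - 2.931, 74.200 + 2.730] = [71.269, 76.930]. RSS = √1.004101 = 1.002.

nominal=74.200 wc=[71.269,76.930] rss=1.002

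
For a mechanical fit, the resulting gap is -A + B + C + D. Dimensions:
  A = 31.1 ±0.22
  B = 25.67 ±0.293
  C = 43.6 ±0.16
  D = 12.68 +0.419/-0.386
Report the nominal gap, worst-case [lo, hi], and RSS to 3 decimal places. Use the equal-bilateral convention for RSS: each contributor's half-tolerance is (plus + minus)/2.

Stack each dimension's contribution:
  -A: nom -31.100 → Σnom=-31.100; wc +0.220/-0.220 → slack +0.220/-0.220; half-tol=0.220, Σhalf²=0.048400
  +B: nom +25.670 → Σnom=-5.430; wc +0.293/-0.293 → slack +0.513/-0.513; half-tol=0.293, Σhalf²=0.134249
  +C: nom +43.600 → Σnom=38.170; wc +0.160/-0.160 → slack +0.673/-0.673; half-tol=0.160, Σhalf²=0.159849
  +D: nom +12.680 → Σnom=50.850; wc +0.419/-0.386 → slack +1.092/-1.059; half-tol=0.402, Σhalf²=0.321855
Nominal = 50.850. Worst-case = [50.850 - 1.059, 50.850 + 1.092] = [49.791, 51.942]. RSS = √0.321855 = 0.567.

nominal=50.850 wc=[49.791,51.942] rss=0.567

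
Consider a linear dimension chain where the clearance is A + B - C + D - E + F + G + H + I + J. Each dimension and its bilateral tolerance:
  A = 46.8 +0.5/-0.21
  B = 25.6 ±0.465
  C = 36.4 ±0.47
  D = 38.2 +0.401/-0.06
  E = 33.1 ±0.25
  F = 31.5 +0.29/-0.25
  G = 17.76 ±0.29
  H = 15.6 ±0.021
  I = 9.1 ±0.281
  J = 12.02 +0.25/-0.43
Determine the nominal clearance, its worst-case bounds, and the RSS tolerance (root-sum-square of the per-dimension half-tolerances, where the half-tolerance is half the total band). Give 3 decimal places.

nominal=127.080 wc=[124.353,130.298] rss=1.015

Stack each dimension's contribution:
  +A: nom +46.800 → Σnom=46.800; wc +0.500/-0.210 → slack +0.500/-0.210; half-tol=0.355, Σhalf²=0.126025
  +B: nom +25.600 → Σnom=72.400; wc +0.465/-0.465 → slack +0.965/-0.675; half-tol=0.465, Σhalf²=0.342250
  -C: nom -36.400 → Σnom=36.000; wc +0.470/-0.470 → slack +1.435/-1.145; half-tol=0.470, Σhalf²=0.563150
  +D: nom +38.200 → Σnom=74.200; wc +0.401/-0.060 → slack +1.836/-1.205; half-tol=0.231, Σhalf²=0.616280
  -E: nom -33.100 → Σnom=41.100; wc +0.250/-0.250 → slack +2.086/-1.455; half-tol=0.250, Σhalf²=0.678780
  +F: nom +31.500 → Σnom=72.600; wc +0.290/-0.250 → slack +2.376/-1.705; half-tol=0.270, Σhalf²=0.751680
  +G: nom +17.760 → Σnom=90.360; wc +0.290/-0.290 → slack +2.666/-1.995; half-tol=0.290, Σhalf²=0.835780
  +H: nom +15.600 → Σnom=105.960; wc +0.021/-0.021 → slack +2.687/-2.016; half-tol=0.021, Σhalf²=0.836221
  +I: nom +9.100 → Σnom=115.060; wc +0.281/-0.281 → slack +2.968/-2.297; half-tol=0.281, Σhalf²=0.915182
  +J: nom +12.020 → Σnom=127.080; wc +0.250/-0.430 → slack +3.218/-2.727; half-tol=0.340, Σhalf²=1.030782
Nominal = 127.080. Worst-case = [127.080 - 2.727, 127.080 + 3.218] = [124.353, 130.298]. RSS = √1.030782 = 1.015.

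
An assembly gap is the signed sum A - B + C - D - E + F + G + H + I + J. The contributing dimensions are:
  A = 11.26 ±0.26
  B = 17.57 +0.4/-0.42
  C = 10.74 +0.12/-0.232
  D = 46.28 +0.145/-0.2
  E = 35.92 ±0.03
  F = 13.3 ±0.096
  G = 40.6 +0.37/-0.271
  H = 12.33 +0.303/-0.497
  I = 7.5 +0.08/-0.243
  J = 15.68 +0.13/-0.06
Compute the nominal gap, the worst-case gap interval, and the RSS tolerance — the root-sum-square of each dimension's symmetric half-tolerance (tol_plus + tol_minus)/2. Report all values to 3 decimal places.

nominal=11.640 wc=[9.406,13.649] rss=0.777

Stack each dimension's contribution:
  +A: nom +11.260 → Σnom=11.260; wc +0.260/-0.260 → slack +0.260/-0.260; half-tol=0.260, Σhalf²=0.067600
  -B: nom -17.570 → Σnom=-6.310; wc +0.420/-0.400 → slack +0.680/-0.660; half-tol=0.410, Σhalf²=0.235700
  +C: nom +10.740 → Σnom=4.430; wc +0.120/-0.232 → slack +0.800/-0.892; half-tol=0.176, Σhalf²=0.266676
  -D: nom -46.280 → Σnom=-41.850; wc +0.200/-0.145 → slack +1.000/-1.037; half-tol=0.172, Σhalf²=0.296432
  -E: nom -35.920 → Σnom=-77.770; wc +0.030/-0.030 → slack +1.030/-1.067; half-tol=0.030, Σhalf²=0.297332
  +F: nom +13.300 → Σnom=-64.470; wc +0.096/-0.096 → slack +1.126/-1.163; half-tol=0.096, Σhalf²=0.306548
  +G: nom +40.600 → Σnom=-23.870; wc +0.370/-0.271 → slack +1.496/-1.434; half-tol=0.321, Σhalf²=0.409269
  +H: nom +12.330 → Σnom=-11.540; wc +0.303/-0.497 → slack +1.799/-1.931; half-tol=0.400, Σhalf²=0.569269
  +I: nom +7.500 → Σnom=-4.040; wc +0.080/-0.243 → slack +1.879/-2.174; half-tol=0.162, Σhalf²=0.595351
  +J: nom +15.680 → Σnom=11.640; wc +0.130/-0.060 → slack +2.009/-2.234; half-tol=0.095, Σhalf²=0.604376
Nominal = 11.640. Worst-case = [11.640 - 2.234, 11.640 + 2.009] = [9.406, 13.649]. RSS = √0.604376 = 0.777.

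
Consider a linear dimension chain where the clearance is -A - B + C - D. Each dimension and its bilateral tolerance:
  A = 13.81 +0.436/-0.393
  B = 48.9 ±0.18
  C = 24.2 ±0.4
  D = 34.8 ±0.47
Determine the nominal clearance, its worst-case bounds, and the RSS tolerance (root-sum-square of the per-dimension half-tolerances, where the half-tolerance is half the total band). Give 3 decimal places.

nominal=-73.310 wc=[-74.796,-71.867] rss=0.765

Stack each dimension's contribution:
  -A: nom -13.810 → Σnom=-13.810; wc +0.393/-0.436 → slack +0.393/-0.436; half-tol=0.414, Σhalf²=0.171810
  -B: nom -48.900 → Σnom=-62.710; wc +0.180/-0.180 → slack +0.573/-0.616; half-tol=0.180, Σhalf²=0.204210
  +C: nom +24.200 → Σnom=-38.510; wc +0.400/-0.400 → slack +0.973/-1.016; half-tol=0.400, Σhalf²=0.364210
  -D: nom -34.800 → Σnom=-73.310; wc +0.470/-0.470 → slack +1.443/-1.486; half-tol=0.470, Σhalf²=0.585110
Nominal = -73.310. Worst-case = [-73.310 - 1.486, -73.310 + 1.443] = [-74.796, -71.867]. RSS = √0.585110 = 0.765.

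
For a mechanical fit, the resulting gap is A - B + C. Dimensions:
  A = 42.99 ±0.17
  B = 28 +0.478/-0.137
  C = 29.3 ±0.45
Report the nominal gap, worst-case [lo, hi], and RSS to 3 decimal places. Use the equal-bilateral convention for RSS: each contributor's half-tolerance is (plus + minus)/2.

nominal=44.290 wc=[43.192,45.047] rss=0.571

Stack each dimension's contribution:
  +A: nom +42.990 → Σnom=42.990; wc +0.170/-0.170 → slack +0.170/-0.170; half-tol=0.170, Σhalf²=0.028900
  -B: nom -28.000 → Σnom=14.990; wc +0.137/-0.478 → slack +0.307/-0.648; half-tol=0.307, Σhalf²=0.123456
  +C: nom +29.300 → Σnom=44.290; wc +0.450/-0.450 → slack +0.757/-1.098; half-tol=0.450, Σhalf²=0.325956
Nominal = 44.290. Worst-case = [44.290 - 1.098, 44.290 + 0.757] = [43.192, 45.047]. RSS = √0.325956 = 0.571.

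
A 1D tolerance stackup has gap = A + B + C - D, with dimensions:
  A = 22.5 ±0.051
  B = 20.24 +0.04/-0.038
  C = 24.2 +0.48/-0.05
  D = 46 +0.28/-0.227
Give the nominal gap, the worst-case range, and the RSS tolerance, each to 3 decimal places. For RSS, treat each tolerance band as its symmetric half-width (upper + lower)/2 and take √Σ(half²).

nominal=20.940 wc=[20.521,21.738] rss=0.372

Stack each dimension's contribution:
  +A: nom +22.500 → Σnom=22.500; wc +0.051/-0.051 → slack +0.051/-0.051; half-tol=0.051, Σhalf²=0.002601
  +B: nom +20.240 → Σnom=42.740; wc +0.040/-0.038 → slack +0.091/-0.089; half-tol=0.039, Σhalf²=0.004122
  +C: nom +24.200 → Σnom=66.940; wc +0.480/-0.050 → slack +0.571/-0.139; half-tol=0.265, Σhalf²=0.074347
  -D: nom -46.000 → Σnom=20.940; wc +0.227/-0.280 → slack +0.798/-0.419; half-tol=0.254, Σhalf²=0.138609
Nominal = 20.940. Worst-case = [20.940 - 0.419, 20.940 + 0.798] = [20.521, 21.738]. RSS = √0.138609 = 0.372.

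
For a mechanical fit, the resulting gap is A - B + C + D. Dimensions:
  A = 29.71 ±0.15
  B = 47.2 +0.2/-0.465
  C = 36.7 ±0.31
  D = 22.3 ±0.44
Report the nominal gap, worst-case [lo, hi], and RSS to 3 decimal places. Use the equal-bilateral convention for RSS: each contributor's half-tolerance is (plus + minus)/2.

Stack each dimension's contribution:
  +A: nom +29.710 → Σnom=29.710; wc +0.150/-0.150 → slack +0.150/-0.150; half-tol=0.150, Σhalf²=0.022500
  -B: nom -47.200 → Σnom=-17.490; wc +0.465/-0.200 → slack +0.615/-0.350; half-tol=0.333, Σhalf²=0.133056
  +C: nom +36.700 → Σnom=19.210; wc +0.310/-0.310 → slack +0.925/-0.660; half-tol=0.310, Σhalf²=0.229156
  +D: nom +22.300 → Σnom=41.510; wc +0.440/-0.440 → slack +1.365/-1.100; half-tol=0.440, Σhalf²=0.422756
Nominal = 41.510. Worst-case = [41.510 - 1.100, 41.510 + 1.365] = [40.410, 42.875]. RSS = √0.422756 = 0.650.

nominal=41.510 wc=[40.410,42.875] rss=0.650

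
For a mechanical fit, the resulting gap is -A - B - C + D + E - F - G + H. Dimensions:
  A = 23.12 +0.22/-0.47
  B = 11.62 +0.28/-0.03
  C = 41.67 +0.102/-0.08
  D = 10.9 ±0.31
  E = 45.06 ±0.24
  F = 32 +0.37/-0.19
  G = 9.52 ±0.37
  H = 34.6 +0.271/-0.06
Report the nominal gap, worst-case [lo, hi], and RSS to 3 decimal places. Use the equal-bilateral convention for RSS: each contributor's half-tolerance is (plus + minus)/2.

Stack each dimension's contribution:
  -A: nom -23.120 → Σnom=-23.120; wc +0.470/-0.220 → slack +0.470/-0.220; half-tol=0.345, Σhalf²=0.119025
  -B: nom -11.620 → Σnom=-34.740; wc +0.030/-0.280 → slack +0.500/-0.500; half-tol=0.155, Σhalf²=0.143050
  -C: nom -41.670 → Σnom=-76.410; wc +0.080/-0.102 → slack +0.580/-0.602; half-tol=0.091, Σhalf²=0.151331
  +D: nom +10.900 → Σnom=-65.510; wc +0.310/-0.310 → slack +0.890/-0.912; half-tol=0.310, Σhalf²=0.247431
  +E: nom +45.060 → Σnom=-20.450; wc +0.240/-0.240 → slack +1.130/-1.152; half-tol=0.240, Σhalf²=0.305031
  -F: nom -32.000 → Σnom=-52.450; wc +0.190/-0.370 → slack +1.320/-1.522; half-tol=0.280, Σhalf²=0.383431
  -G: nom -9.520 → Σnom=-61.970; wc +0.370/-0.370 → slack +1.690/-1.892; half-tol=0.370, Σhalf²=0.520331
  +H: nom +34.600 → Σnom=-27.370; wc +0.271/-0.060 → slack +1.961/-1.952; half-tol=0.166, Σhalf²=0.547721
Nominal = -27.370. Worst-case = [-27.370 - 1.952, -27.370 + 1.961] = [-29.322, -25.409]. RSS = √0.547721 = 0.740.

nominal=-27.370 wc=[-29.322,-25.409] rss=0.740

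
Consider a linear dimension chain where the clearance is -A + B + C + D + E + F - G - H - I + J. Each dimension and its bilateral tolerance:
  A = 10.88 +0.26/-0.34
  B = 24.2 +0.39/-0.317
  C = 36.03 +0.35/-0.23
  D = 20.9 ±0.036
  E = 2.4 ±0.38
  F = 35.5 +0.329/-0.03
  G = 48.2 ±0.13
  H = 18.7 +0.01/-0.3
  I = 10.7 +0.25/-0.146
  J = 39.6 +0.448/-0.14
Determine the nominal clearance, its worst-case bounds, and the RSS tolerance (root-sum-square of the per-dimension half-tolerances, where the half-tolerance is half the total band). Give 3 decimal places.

Stack each dimension's contribution:
  -A: nom -10.880 → Σnom=-10.880; wc +0.340/-0.260 → slack +0.340/-0.260; half-tol=0.300, Σhalf²=0.090000
  +B: nom +24.200 → Σnom=13.320; wc +0.390/-0.317 → slack +0.730/-0.577; half-tol=0.354, Σhalf²=0.214962
  +C: nom +36.030 → Σnom=49.350; wc +0.350/-0.230 → slack +1.080/-0.807; half-tol=0.290, Σhalf²=0.299062
  +D: nom +20.900 → Σnom=70.250; wc +0.036/-0.036 → slack +1.116/-0.843; half-tol=0.036, Σhalf²=0.300358
  +E: nom +2.400 → Σnom=72.650; wc +0.380/-0.380 → slack +1.496/-1.223; half-tol=0.380, Σhalf²=0.444758
  +F: nom +35.500 → Σnom=108.150; wc +0.329/-0.030 → slack +1.825/-1.253; half-tol=0.179, Σhalf²=0.476979
  -G: nom -48.200 → Σnom=59.950; wc +0.130/-0.130 → slack +1.955/-1.383; half-tol=0.130, Σhalf²=0.493879
  -H: nom -18.700 → Σnom=41.250; wc +0.300/-0.010 → slack +2.255/-1.393; half-tol=0.155, Σhalf²=0.517904
  -I: nom -10.700 → Σnom=30.550; wc +0.146/-0.250 → slack +2.401/-1.643; half-tol=0.198, Σhalf²=0.557108
  +J: nom +39.600 → Σnom=70.150; wc +0.448/-0.140 → slack +2.849/-1.783; half-tol=0.294, Σhalf²=0.643544
Nominal = 70.150. Worst-case = [70.150 - 1.783, 70.150 + 2.849] = [68.367, 72.999]. RSS = √0.643544 = 0.802.

nominal=70.150 wc=[68.367,72.999] rss=0.802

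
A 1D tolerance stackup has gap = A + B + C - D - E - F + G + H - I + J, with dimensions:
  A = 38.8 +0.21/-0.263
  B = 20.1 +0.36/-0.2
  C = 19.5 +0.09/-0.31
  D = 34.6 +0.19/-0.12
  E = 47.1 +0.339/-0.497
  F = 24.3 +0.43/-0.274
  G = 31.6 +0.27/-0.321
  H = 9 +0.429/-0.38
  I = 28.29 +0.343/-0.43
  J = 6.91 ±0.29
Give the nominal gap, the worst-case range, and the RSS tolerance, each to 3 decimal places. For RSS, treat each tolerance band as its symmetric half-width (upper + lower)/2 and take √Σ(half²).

Stack each dimension's contribution:
  +A: nom +38.800 → Σnom=38.800; wc +0.210/-0.263 → slack +0.210/-0.263; half-tol=0.236, Σhalf²=0.055932
  +B: nom +20.100 → Σnom=58.900; wc +0.360/-0.200 → slack +0.570/-0.463; half-tol=0.280, Σhalf²=0.134332
  +C: nom +19.500 → Σnom=78.400; wc +0.090/-0.310 → slack +0.660/-0.773; half-tol=0.200, Σhalf²=0.174332
  -D: nom -34.600 → Σnom=43.800; wc +0.120/-0.190 → slack +0.780/-0.963; half-tol=0.155, Σhalf²=0.198357
  -E: nom -47.100 → Σnom=-3.300; wc +0.497/-0.339 → slack +1.277/-1.302; half-tol=0.418, Σhalf²=0.373081
  -F: nom -24.300 → Σnom=-27.600; wc +0.274/-0.430 → slack +1.551/-1.732; half-tol=0.352, Σhalf²=0.496985
  +G: nom +31.600 → Σnom=4.000; wc +0.270/-0.321 → slack +1.821/-2.053; half-tol=0.295, Σhalf²=0.584306
  +H: nom +9.000 → Σnom=13.000; wc +0.429/-0.380 → slack +2.250/-2.433; half-tol=0.404, Σhalf²=0.747926
  -I: nom -28.290 → Σnom=-15.290; wc +0.430/-0.343 → slack +2.680/-2.776; half-tol=0.387, Σhalf²=0.897308
  +J: nom +6.910 → Σnom=-8.380; wc +0.290/-0.290 → slack +2.970/-3.066; half-tol=0.290, Σhalf²=0.981408
Nominal = -8.380. Worst-case = [-8.380 - 3.066, -8.380 + 2.970] = [-11.446, -5.410]. RSS = √0.981408 = 0.991.

nominal=-8.380 wc=[-11.446,-5.410] rss=0.991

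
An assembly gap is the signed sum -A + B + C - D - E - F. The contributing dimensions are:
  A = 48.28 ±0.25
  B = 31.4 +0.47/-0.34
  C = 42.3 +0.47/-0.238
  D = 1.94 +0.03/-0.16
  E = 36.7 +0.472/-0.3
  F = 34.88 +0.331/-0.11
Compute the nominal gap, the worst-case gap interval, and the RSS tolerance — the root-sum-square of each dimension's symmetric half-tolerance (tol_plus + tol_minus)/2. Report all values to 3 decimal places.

Stack each dimension's contribution:
  -A: nom -48.280 → Σnom=-48.280; wc +0.250/-0.250 → slack +0.250/-0.250; half-tol=0.250, Σhalf²=0.062500
  +B: nom +31.400 → Σnom=-16.880; wc +0.470/-0.340 → slack +0.720/-0.590; half-tol=0.405, Σhalf²=0.226525
  +C: nom +42.300 → Σnom=25.420; wc +0.470/-0.238 → slack +1.190/-0.828; half-tol=0.354, Σhalf²=0.351841
  -D: nom -1.940 → Σnom=23.480; wc +0.160/-0.030 → slack +1.350/-0.858; half-tol=0.095, Σhalf²=0.360866
  -E: nom -36.700 → Σnom=-13.220; wc +0.300/-0.472 → slack +1.650/-1.330; half-tol=0.386, Σhalf²=0.509862
  -F: nom -34.880 → Σnom=-48.100; wc +0.110/-0.331 → slack +1.760/-1.661; half-tol=0.221, Σhalf²=0.558482
Nominal = -48.100. Worst-case = [-48.100 - 1.661, -48.100 + 1.760] = [-49.761, -46.340]. RSS = √0.558482 = 0.747.

nominal=-48.100 wc=[-49.761,-46.340] rss=0.747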